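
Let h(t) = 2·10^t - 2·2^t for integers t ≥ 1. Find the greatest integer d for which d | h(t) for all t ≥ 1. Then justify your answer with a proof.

d = 16

Computing the first values: h(1) = 16 and h(2) = 192; gcd(16, 192) = 16, so d ≤ 16.
We prove 16 | 2·10^t - 2·2^t for all t ≥ 1 by induction on t.
When t = 1: h(1) = 16 = 16·(1), so 16 | h(1).
Inductive step: assume the claim holds for t = j, i.e. 16 | h(j). Then
h(j+1) − 10·h(j) = (2·10^(j+1) - 2·2^(j+1)) − 10·(2·10^j - 2·2^j) = (-2)·2^j·(2 − 10) = (16)·2^j. Since 16 | h(j) by the inductive hypothesis, 16 | 10·h(j); and 16 | 16 since 16 = 16·1. Therefore 16 | h(j+1).
By induction, the statement is established for all t ≥ 1.
Therefore the largest such d is 16.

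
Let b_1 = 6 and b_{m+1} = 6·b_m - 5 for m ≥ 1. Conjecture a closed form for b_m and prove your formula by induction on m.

b_m = 5·6^(m - 1) + 1

Computing the first terms: b_1 = 6, b_2 = 31, b_3 = 181. This suggests b_m = 5·6^(m - 1) + 1.
Base step (m = 1): the formula gives 6 = 6 = b_1.
For the inductive step, assume it holds for an arbitrary j ≥ 1, so b_j = 5·6^(j - 1) + 1.
Then b_{j+1} = 6·b_j - 5 = 6·(5·6^(j - 1) + 1) - 5 = 5·6^j + 1 = 5·6^((j+1) - 1) + 1,
which is the claimed formula at m = j+1.
This completes the induction.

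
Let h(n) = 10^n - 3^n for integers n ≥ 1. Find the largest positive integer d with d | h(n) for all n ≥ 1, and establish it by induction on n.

d = 7

Computing the first values: h(1) = 7 and h(2) = 91; gcd(7, 91) = 7, so d ≤ 7.
We prove 7 | 10^n - 3^n for all n ≥ 1 by induction on n.
Base case (n = 1): h(1) = 7 = 7·(1), so 7 | h(1).
Inductive step: suppose the statement holds for some j ≥ 1, i.e. 7 | h(j). Then
10^{j+1} − 3^{j+1} = 10·10^j − 3·3^j = 10·(10^j − 3^j) + (7)·3^j. The first term is divisible by 7 by the inductive hypothesis, and the second term (7)·3^j is divisible by 7 since 7 | 7. Hence 7 | h(j+1).
This completes the induction.
Therefore the largest such d is 7.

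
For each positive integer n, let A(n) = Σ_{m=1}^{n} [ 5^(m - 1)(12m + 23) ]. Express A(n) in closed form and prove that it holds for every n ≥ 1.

A(n) = 5^n(3n + 5) - 5

We claim A(n) = 5^n(3n + 5) - 5 for all n ≥ 1.
For the base case n = 1: A(1) = 35, and the closed form gives 35. They agree.
Suppose the result is true for n = m, so A(m) = 5^m(3m + 5) - 5.
Then A(m+1) = A(m) + (5^m(12m + 35)) = (5^m(3m + 5) - 5) + (5^m(12m + 35)).
Simplifying, A(m+1) = 15·5^m·m + 40·5^m - 5 = 5^(m+1)(3(m+1) + 5) - 5,
which is the closed form with n = m+1.
By the principle of mathematical induction, the result holds for all n ≥ 1.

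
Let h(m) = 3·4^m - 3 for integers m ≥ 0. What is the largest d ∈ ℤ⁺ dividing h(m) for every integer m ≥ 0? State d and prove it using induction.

d = 9

Computing the first values: h(0) = 0 and h(1) = 9; gcd(0, 9) = 9, so d ≤ 9.
We prove 9 | 3·4^m - 3 for all m ≥ 0 by induction on m.
Base step (m = 0): h(0) = 0 = 9·(0), so 9 | h(0).
Inductive step: assume the claim holds for m = j, i.e. 9 | h(j). Then
h(j+1) = 3·4^(j+1) - 3 = 4·(3·4^j - 3) + 9 = 4·h(j) + 9. The first term is divisible by 9 by the inductive hypothesis, and 9 is divisible by 9. Hence 9 | h(j+1).
This completes the induction.
Therefore the largest such d is 9.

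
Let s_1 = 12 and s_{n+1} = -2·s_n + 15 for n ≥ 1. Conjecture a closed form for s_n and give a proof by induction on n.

Computing the first terms: s_1 = 12, s_2 = -9, s_3 = 33. This suggests s_n = 7(-2)^(n - 1) + 5.
Base step (n = 1): the formula gives 12 = 12 = s_1.
Suppose the result is true for n = p, so s_p = 7(-2)^(p - 1) + 5.
Then s_{p+1} = -2·s_p + 15 = -2·(7(-2)^(p - 1) + 5) + 15 = 7(-2)^p + 5 = 7(-2)^((p+1) - 1) + 5,
which is the claimed formula at n = p+1.
By the principle of mathematical induction, the result holds for all n ≥ 1.

s_n = 7(-2)^(n - 1) + 5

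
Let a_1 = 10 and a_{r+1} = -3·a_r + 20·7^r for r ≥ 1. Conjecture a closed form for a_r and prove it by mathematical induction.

Computing the first terms: a_1 = 10, a_2 = 110, a_3 = 650. This suggests a_r = -4(-3)^(r - 1) + 2·7^r.
For the base case r = 1: the formula gives 10 = 10 = a_1.
Inductive step: assume the claim holds for r = m, so a_m = -4(-3)^(m - 1) + 2·7^m.
Then a_{m+1} = -3·a_m + 20·7^m = -3·(-4(-3)^(m - 1) + 2·7^m) + 20·7^m = -4(-3)^m + 2·7^(m + 1) = -4(-3)^((m+1) - 1) + 2·7^(m+1),
which is the claimed formula at r = m+1.
Hence, by induction on r, the claim holds for every r ≥ 1.

a_r = -4(-3)^(r - 1) + 2·7^r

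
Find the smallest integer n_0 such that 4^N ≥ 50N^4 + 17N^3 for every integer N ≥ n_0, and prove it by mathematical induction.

At N = 9: 262144 < 340443, so the inequality fails and n_0 ≥ 10. We prove 4^N ≥ 50N^4 + 17N^3 for all N ≥ 10.
Base case (N = 10): 4^N = 1048576 and 50N^4 + 17N^3 = 517000, so 1048576 ≥ 517000.
Suppose the result is true for N = m, so 4^m ≥ 50m^4 + 17m^3.
Then 4^(m + 1) = 4·(4^m) ≥ 4·(50m^4 + 17m^3).
Also, for m ≥ 10 we have 4·(50m^4 + 17m^3) ≥ 50(m+1)^4 + 17(m+1)^3, since 4·(50m^4 + 17m^3) − (50(m+1)^4 + 17(m+1)^3) = 150m^4 - 149m^3 - 351m^2 - 251m - 67, which is nonnegative for all m ≥ 10.
Combining, 4^(m + 1) ≥ 50(m+1)^4 + 17(m+1)^3.
By the principle of mathematical induction, the result holds for all N ≥ 10.
Hence the smallest such n_0 is 10.

n_0 = 10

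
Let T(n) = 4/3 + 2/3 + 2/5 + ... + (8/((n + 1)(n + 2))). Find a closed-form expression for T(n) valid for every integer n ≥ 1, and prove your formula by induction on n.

We claim T(n) = 4n/(n + 2) for all n ≥ 1.
When n = 1: T(1) = 4/3, and the closed form gives 4/3. They agree.
For the inductive step, assume it holds for an arbitrary m ≥ 1, so T(m) = 4m/(m + 2).
Then T(m+1) = T(m) + (8/((m + 2)(m + 3))) = (4m/(m + 2)) + (8/((m + 2)(m + 3))).
Simplifying, T(m+1) = 4(m + 1)/(m + 3) = 4(m+1)/((m+1) + 2),
which is the closed form with n = m+1.
Hence, by induction on n, the claim holds for every n ≥ 1.

T(n) = 4n/(n + 2)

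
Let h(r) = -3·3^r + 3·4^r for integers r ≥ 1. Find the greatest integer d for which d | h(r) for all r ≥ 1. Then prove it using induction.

d = 3

Computing the first values: h(1) = 3 and h(2) = 21; gcd(3, 21) = 3, so d ≤ 3.
We prove 3 | -3·3^r + 3·4^r for all r ≥ 1 by induction on r.
Base case (r = 1): h(1) = 3 = 3·(1), so 3 | h(1).
Inductive step: suppose the statement holds for some j ≥ 1, i.e. 3 | h(j). Then
h(j+1) − 4·h(j) = (-3·3^(j+1) + 3·4^(j+1)) − 4·(-3·3^j + 3·4^j) = (-3)·3^j·(3 − 4) = (3)·3^j. Since 3 | h(j) by the inductive hypothesis, 3 | 4·h(j); and 3 | 3 since 3 = 3·1. Therefore 3 | h(j+1).
This completes the induction.
Therefore the largest such d is 3.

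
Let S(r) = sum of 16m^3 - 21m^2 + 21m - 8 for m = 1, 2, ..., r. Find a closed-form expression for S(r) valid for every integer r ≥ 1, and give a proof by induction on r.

S(r) = r(4r^3 + r^2 + 4r - 1)

We claim S(r) = r(4r^3 + r^2 + 4r - 1) for all r ≥ 1.
Base step (r = 1): S(1) = 8, and the closed form gives 8. They agree.
Suppose the result is true for r = m, so S(m) = m(4m^3 + m^2 + 4m - 1).
Then S(m+1) = S(m) + (16m^3 + 27m^2 + 27m + 8) = (m(4m^3 + m^2 + 4m - 1)) + (16m^3 + 27m^2 + 27m + 8).
Simplifying, S(m+1) = (m + 1)(4m^3 + 13m^2 + 18m + 8) = (m+1)(4(m+1)^3 + (m+1)^2 + 4(m+1) - 1),
which is the closed form with r = m+1.
This completes the induction.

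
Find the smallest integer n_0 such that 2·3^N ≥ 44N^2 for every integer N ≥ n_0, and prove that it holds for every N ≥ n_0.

n_0 = 7

At N = 6: 1458 < 1584, so the inequality fails and n_0 ≥ 7. We prove 2·3^N ≥ 44N^2 for all N ≥ 7.
When N = 7: 2·3^N = 4374 and 44N^2 = 2156, so 4374 ≥ 2156.
Suppose the result is true for N = i, so 2·3^i ≥ 44i^2.
Then 2·3^(i + 1) = 3·(2·3^i) ≥ 3·(44i^2).
Also, for i ≥ 7 we have 3·(44i^2) ≥ 44(i+1)^2, since 3 ≥ (1 + 1/i)^2 for all i ≥ 7.
Combining, 2·3^(i + 1) ≥ 44(i+1)^2.
By induction, the statement is established for all N ≥ 7.
Hence the smallest such n_0 is 7.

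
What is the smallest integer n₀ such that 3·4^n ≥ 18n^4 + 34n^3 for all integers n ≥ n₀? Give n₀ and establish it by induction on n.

At n = 7: 49152 < 54880, so the inequality fails and n₀ ≥ 8. We prove 3·4^n ≥ 18n^4 + 34n^3 for all n ≥ 8.
Base step (n = 8): 3·4^n = 196608 and 18n^4 + 34n^3 = 91136, so 196608 ≥ 91136.
Inductive step: suppose the statement holds for some k ≥ 8, so 3·4^k ≥ 18k^4 + 34k^3.
Then 3·4^(k + 1) = 4·(3·4^k) ≥ 4·(18k^4 + 34k^3).
Also, for k ≥ 8 we have 4·(18k^4 + 34k^3) ≥ 18(k+1)^4 + 34(k+1)^3, since 4·(18k^4 + 34k^3) − (18(k+1)^4 + 34(k+1)^3) = 54k^4 + 30k^3 - 210k^2 - 174k - 52, which is nonnegative for all k ≥ 8.
Combining, 3·4^(k + 1) ≥ 18(k+1)^4 + 34(k+1)^3.
By the principle of mathematical induction, the result holds for all n ≥ 8.
Hence the smallest such n₀ is 8.

n₀ = 8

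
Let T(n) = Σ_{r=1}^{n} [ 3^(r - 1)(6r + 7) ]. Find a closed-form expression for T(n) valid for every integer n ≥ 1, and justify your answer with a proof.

T(n) = 3^n(3n + 2) - 2

We claim T(n) = 3^n(3n + 2) - 2 for all n ≥ 1.
Base case (n = 1): T(1) = 13, and the closed form gives 13. They agree.
Inductive step: assume the claim holds for n = r, so T(r) = 3^r(3r + 2) - 2.
Then T(r+1) = T(r) + (3^r(6r + 13)) = (3^r(3r + 2) - 2) + (3^r(6r + 13)).
Simplifying, T(r+1) = 9·3^r·r + 15·3^r - 2 = 3^(r+1)(3(r+1) + 2) - 2,
which is the closed form with n = r+1.
Hence, by induction on n, the claim holds for every n ≥ 1.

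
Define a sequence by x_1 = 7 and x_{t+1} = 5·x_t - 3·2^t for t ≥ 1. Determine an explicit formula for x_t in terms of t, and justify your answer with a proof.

x_t = 2^t + 5^t

Computing the first terms: x_1 = 7, x_2 = 29, x_3 = 133. This suggests x_t = 2^t + 5^t.
Base step (t = 1): the formula gives 7 = 7 = x_1.
Inductive step: suppose the statement holds for some p ≥ 1, so x_p = 2^p + 5^p.
Then x_{p+1} = 5·x_p - 3·2^p = 5·(2^p + 5^p) - 3·2^p = 2^(p + 1) + 5^(p + 1),
which is the claimed formula at t = p+1.
Hence, by induction on t, the claim holds for every t ≥ 1.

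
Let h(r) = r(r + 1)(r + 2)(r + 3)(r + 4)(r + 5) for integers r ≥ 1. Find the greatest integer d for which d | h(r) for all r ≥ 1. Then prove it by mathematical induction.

Computing the first values: h(1) = 720 and h(2) = 5040; gcd(720, 5040) = 720, so d ≤ 720.
We prove 720 | r(r + 1)(r + 2)(r + 3)(r + 4)(r + 5) for all r ≥ 1 by induction on r.
When r = 1: h(1) = 720 = 720·(1), so 720 | h(1).
Inductive step: assume the claim holds for r = j, i.e. 720 | h(j). Then
h(j+1) − h(j) = (j+1)·(j+2)·(j+3)·(j+4)·(j+5)·(j+6) − j·(j+1)·(j+2)·(j+3)·(j+4)·(j+5) = (j+1)·(j+2)·(j+3)·(j+4)·(j+5)·[(j+6) − j] = 6·(j+1)·(j+2)·(j+3)·(j+4)·(j+5). The product of 5 consecutive integers is divisible by (5)! = 120, so h(j+1) − h(j) is divisible by 6·120 = 720. By the inductive hypothesis 720 | h(j), hence 720 | h(j+1).
Hence, by induction on r, the claim holds for every r ≥ 1.
Therefore the largest such d is 720.

d = 720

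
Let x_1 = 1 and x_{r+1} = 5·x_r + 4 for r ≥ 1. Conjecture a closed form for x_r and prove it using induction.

Computing the first terms: x_1 = 1, x_2 = 9, x_3 = 49. This suggests x_r = 2·5^(r - 1) - 1.
When r = 1: the formula gives 1 = 1 = x_1.
Inductive step: suppose the statement holds for some p ≥ 1, so x_p = 2·5^(p - 1) - 1.
Then x_{p+1} = 5·x_p + 4 = 5·(2·5^(p - 1) - 1) + 4 = 2·5^p - 1 = 2·5^((p+1) - 1) - 1,
which is the claimed formula at r = p+1.
By induction, the statement is established for all r ≥ 1.

x_r = 2·5^(r - 1) - 1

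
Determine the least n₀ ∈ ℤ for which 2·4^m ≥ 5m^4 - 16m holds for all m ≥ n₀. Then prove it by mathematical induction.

At m = 5: 2048 < 3045, so the inequality fails and n₀ ≥ 6. We prove 2·4^m ≥ 5m^4 - 16m for all m ≥ 6.
Base step (m = 6): 2·4^m = 8192 and 5m^4 - 16m = 6384, so 8192 ≥ 6384.
Suppose the result is true for m = k, so 2·4^k ≥ 5k^4 - 16k.
Then 2·4^(k + 1) = 4·(2·4^k) ≥ 4·(5k^4 - 16k).
Also, for k ≥ 6 we have 4·(5k^4 - 16k) ≥ 5(k+1)^4 - 16(k+1), since 4·(5k^4 - 16k) − (5(k+1)^4 - 16(k+1)) = 15k^4 - 20k^3 - 30k^2 - 68k + 11, which is nonnegative for all k ≥ 6.
Combining, 2·4^(k + 1) ≥ 5(k+1)^4 - 16(k+1).
Hence, by induction on m, the claim holds for every m ≥ 6.
Hence the smallest such n₀ is 6.

n₀ = 6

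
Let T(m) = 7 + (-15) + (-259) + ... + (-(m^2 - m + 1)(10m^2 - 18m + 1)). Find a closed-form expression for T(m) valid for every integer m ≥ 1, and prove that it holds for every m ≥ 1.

T(m) = -m(2m^4 - 2m^3 - m^2 - 2m - 4)

We claim T(m) = -m(2m^4 - 2m^3 - m^2 - 2m - 4) for all m ≥ 1.
Base step (m = 1): T(1) = 7, and the closed form gives 7. They agree.
For the inductive step, assume it holds for an arbitrary k ≥ 1, so T(k) = k(-2k^4 + 2k^3 + k^2 + 2k + 4).
Then T(k+1) = T(k) + (-(k - (k + 1)^2)(18k - 10(k + 1)^2 + 17)) = (k(-2k^4 + 2k^3 + k^2 + 2k + 4)) + (-(k - (k + 1)^2)(18k - 10(k + 1)^2 + 17)).
Simplifying, T(k+1) = -(k + 1)(2k^4 + 6k^3 + 5k^2 - 2k - 7) = -(k+1)(2(k+1)^4 - 2(k+1)^3 - (k+1)^2 - 2(k+1) - 4),
which is the closed form with m = k+1.
By induction, the statement is established for all m ≥ 1.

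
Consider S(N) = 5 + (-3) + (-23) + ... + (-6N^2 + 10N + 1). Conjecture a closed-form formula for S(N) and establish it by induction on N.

S(N) = -N(2N^2 - 2N - 5)

We claim S(N) = -N(2N^2 - 2N - 5) for all N ≥ 1.
Base step (N = 1): S(1) = 5, and the closed form gives 5. They agree.
Suppose the result is true for N = p, so S(p) = p(-2p^2 + 2p + 5).
Then S(p+1) = S(p) + (-6p^2 - 2p + 5) = (p(-2p^2 + 2p + 5)) + (-6p^2 - 2p + 5).
Simplifying, S(p+1) = -(p + 1)(2p^2 + 2p - 5) = -(p+1)(2(p+1)^2 - 2(p+1) - 5),
which is the closed form with N = p+1.
Hence, by induction on N, the claim holds for every N ≥ 1.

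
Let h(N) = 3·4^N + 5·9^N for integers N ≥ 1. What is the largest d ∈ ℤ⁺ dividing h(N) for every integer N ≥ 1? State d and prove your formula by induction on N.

d = 3

Computing the first values: h(1) = 57 and h(2) = 453; gcd(57, 453) = 3, so d ≤ 3.
We prove 3 | 3·4^N + 5·9^N for all N ≥ 1 by induction on N.
Base case (N = 1): h(1) = 57 = 3·(19), so 3 | h(1).
Inductive step: assume the claim holds for N = i, i.e. 3 | h(i). Then
h(i+1) − 9·h(i) = (3·4^(i+1) + 5·9^(i+1)) − 9·(3·4^i + 5·9^i) = (3)·4^i·(4 − 9) = (-15)·4^i. Since 3 | h(i) by the inductive hypothesis, 3 | 9·h(i); and 3 | -15 since -15 = 3·-5. Therefore 3 | h(i+1).
Hence, by induction on N, the claim holds for every N ≥ 1.
Therefore the largest such d is 3.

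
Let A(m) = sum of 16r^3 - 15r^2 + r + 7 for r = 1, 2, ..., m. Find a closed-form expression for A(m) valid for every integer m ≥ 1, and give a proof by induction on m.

A(m) = m(4m^3 + 3m^2 - 3m + 5)

We claim A(m) = m(4m^3 + 3m^2 - 3m + 5) for all m ≥ 1.
When m = 1: A(1) = 9, and the closed form gives 9. They agree.
For the inductive step, assume it holds for an arbitrary r ≥ 1, so A(r) = r(4r^3 + 3r^2 - 3r + 5).
Then A(r+1) = A(r) + (16r^3 + 33r^2 + 19r + 9) = (r(4r^3 + 3r^2 - 3r + 5)) + (16r^3 + 33r^2 + 19r + 9).
Simplifying, A(r+1) = (r + 1)(4r^3 + 15r^2 + 15r + 9) = (r+1)(4(r+1)^3 + 3(r+1)^2 - 3(r+1) + 5),
which is the closed form with m = r+1.
By induction, the statement is established for all m ≥ 1.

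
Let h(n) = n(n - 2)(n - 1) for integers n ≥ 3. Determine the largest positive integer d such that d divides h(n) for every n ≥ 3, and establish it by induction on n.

d = 6

Computing the first values: h(3) = 6 and h(4) = 24; gcd(6, 24) = 6, so d ≤ 6.
We prove 6 | n(n - 2)(n - 1) for all n ≥ 3 by induction on n.
Base case (n = 3): h(3) = 6 = 6·(1), so 6 | h(3).
Inductive step: suppose the statement holds for some j ≥ 3, i.e. 6 | h(j). Then
h(j+1) − h(j) = (j-1)·j·(j+1) − (j-2)·(j-1)·j = (j-1)·j·[(j+1) − (j-2)] = 3·(j-1)·j. The product of 2 consecutive integers is divisible by (2)! = 2, so h(j+1) − h(j) is divisible by 3·2 = 6. By the inductive hypothesis 6 | h(j), hence 6 | h(j+1).
This completes the induction.
Therefore the largest such d is 6.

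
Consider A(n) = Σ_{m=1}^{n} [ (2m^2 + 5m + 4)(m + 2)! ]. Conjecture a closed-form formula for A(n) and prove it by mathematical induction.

A(n) = (2n + 1)(n + 3)! - 6

We claim A(n) = (2n + 1)(n + 3)! - 6 for all n ≥ 1.
Base step (n = 1): A(1) = 66, and the closed form gives 66. They agree.
Suppose the result is true for n = m, so A(m) = (2m + 1)(m + 3)! - 6.
Then A(m+1) = A(m) + ((2m^2 + 9m + 11)(m + 3)!) = ((2m + 1)(m + 3)! - 6) + ((2m^2 + 9m + 11)(m + 3)!).
Simplifying, A(m+1) = (2(m+1) + 1)((m+1) + 3)! - 6,
which is the closed form with n = m+1.
By the principle of mathematical induction, the result holds for all n ≥ 1.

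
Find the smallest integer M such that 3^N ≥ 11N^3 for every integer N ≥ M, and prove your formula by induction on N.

At N = 7: 2187 < 3773, so the inequality fails and M ≥ 8. We prove 3^N ≥ 11N^3 for all N ≥ 8.
For the base case N = 8: 3^N = 6561 and 11N^3 = 5632, so 6561 ≥ 5632.
For the inductive step, assume it holds for an arbitrary k ≥ 8, so 3^k ≥ 11k^3.
Then 3^(k + 1) = 3·(3^k) ≥ 3·(11k^3).
Also, for k ≥ 8 we have 3·(11k^3) ≥ 11(k+1)^3, since 3 ≥ (1 + 1/k)^3 for all k ≥ 8.
Combining, 3^(k + 1) ≥ 11(k+1)^3.
Hence, by induction on N, the claim holds for every N ≥ 8.
Hence the smallest such M is 8.

M = 8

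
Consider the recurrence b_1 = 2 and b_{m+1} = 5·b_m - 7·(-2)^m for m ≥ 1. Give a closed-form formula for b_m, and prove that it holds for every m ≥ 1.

Computing the first terms: b_1 = 2, b_2 = 24, b_3 = 92. This suggests b_m = (-2)^m + 4·5^(m - 1).
Base case (m = 1): the formula gives 2 = 2 = b_1.
Inductive step: suppose the statement holds for some i ≥ 1, so b_i = (-2)^i + 4·5^(i - 1).
Then b_{i+1} = 5·b_i - 7·(-2)^i = 5·((-2)^i + 4·5^(i - 1)) - 7·(-2)^i = (-2)^(i + 1) + 4·5^i = (-2)^(i+1) + 4·5^((i+1) - 1),
which is the claimed formula at m = i+1.
By the principle of mathematical induction, the result holds for all m ≥ 1.

b_m = (-2)^m + 4·5^(m - 1)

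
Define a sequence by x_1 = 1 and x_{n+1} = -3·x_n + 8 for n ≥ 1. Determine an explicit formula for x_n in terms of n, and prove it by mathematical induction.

x_n = -(-3)^(n - 1) + 2

Computing the first terms: x_1 = 1, x_2 = 5, x_3 = -7. This suggests x_n = -(-3)^(n - 1) + 2.
For the base case n = 1: the formula gives 1 = 1 = x_1.
For the inductive step, assume it holds for an arbitrary j ≥ 1, so x_j = -(-3)^(j - 1) + 2.
Then x_{j+1} = -3·x_j + 8 = -3·(-(-3)^(j - 1) + 2) + 8 = -(-3)^j + 2 = -(-3)^((j+1) - 1) + 2,
which is the claimed formula at n = j+1.
Hence, by induction on n, the claim holds for every n ≥ 1.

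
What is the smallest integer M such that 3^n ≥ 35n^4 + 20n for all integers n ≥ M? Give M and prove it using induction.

M = 13

At n = 12: 531441 < 726000, so the inequality fails and M ≥ 13. We prove 3^n ≥ 35n^4 + 20n for all n ≥ 13.
For the base case n = 13: 3^n = 1594323 and 35n^4 + 20n = 999895, so 1594323 ≥ 999895.
Suppose the result is true for n = i, so 3^i ≥ 35i^4 + 20i.
Then 3^(i + 1) = 3·(3^i) ≥ 3·(35i^4 + 20i).
Also, for i ≥ 13 we have 3·(35i^4 + 20i) ≥ 35(i+1)^4 + 20(i+1), since 3·(35i^4 + 20i) − (35(i+1)^4 + 20(i+1)) = 70i^4 - 140i^3 - 210i^2 - 100i - 55, which is nonnegative for all i ≥ 13.
Combining, 3^(i + 1) ≥ 35(i+1)^4 + 20(i+1).
By induction, the statement is established for all n ≥ 13.
Hence the smallest such M is 13.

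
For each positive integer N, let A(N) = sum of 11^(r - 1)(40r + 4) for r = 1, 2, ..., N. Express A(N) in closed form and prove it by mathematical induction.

A(N) = 4·11^N·N

We claim A(N) = 4·11^N·N for all N ≥ 1.
For the base case N = 1: A(1) = 44, and the closed form gives 44. They agree.
Inductive step: assume the claim holds for N = r, so A(r) = 4·11^r·r.
Then A(r+1) = A(r) + (11^r(40r + 44)) = (4·11^r·r) + (11^r(40r + 44)).
Simplifying, A(r+1) = 44·11^r(r + 1) = 4·11^(r+1)·(r+1),
which is the closed form with N = r+1.
By the principle of mathematical induction, the result holds for all N ≥ 1.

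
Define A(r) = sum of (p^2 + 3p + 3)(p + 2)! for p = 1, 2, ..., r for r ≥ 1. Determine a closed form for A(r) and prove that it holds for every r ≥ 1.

A(r) = (r + 1)(r + 3)! - 6

We claim A(r) = (r + 1)(r + 3)! - 6 for all r ≥ 1.
Base case (r = 1): A(1) = 42, and the closed form gives 42. They agree.
Suppose the result is true for r = p, so A(p) = (p + 1)(p + 3)! - 6.
Then A(p+1) = A(p) + ((p^2 + 5p + 7)(p + 3)!) = ((p + 1)(p + 3)! - 6) + ((p^2 + 5p + 7)(p + 3)!).
Simplifying, A(p+1) = ((p+1) + 1)((p+1) + 3)! - 6,
which is the closed form with r = p+1.
Hence, by induction on r, the claim holds for every r ≥ 1.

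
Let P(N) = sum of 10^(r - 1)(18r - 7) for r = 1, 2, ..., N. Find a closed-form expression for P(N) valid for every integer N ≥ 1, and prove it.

P(N) = 10^N(2N - 1) + 1

We claim P(N) = 10^N(2N - 1) + 1 for all N ≥ 1.
When N = 1: P(1) = 11, and the closed form gives 11. They agree.
Inductive step: assume the claim holds for N = r, so P(r) = 10^r(2r - 1) + 1.
Then P(r+1) = P(r) + (10^r(18r + 11)) = (10^r(2r - 1) + 1) + (10^r(18r + 11)).
Simplifying, P(r+1) = 20·10^r·r + 10·10^r + 1 = 10^(r+1)(2(r+1) - 1) + 1,
which is the closed form with N = r+1.
This completes the induction.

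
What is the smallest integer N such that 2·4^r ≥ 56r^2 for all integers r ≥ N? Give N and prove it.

At r = 4: 512 < 896, so the inequality fails and N ≥ 5. We prove 2·4^r ≥ 56r^2 for all r ≥ 5.
For the base case r = 5: 2·4^r = 2048 and 56r^2 = 1400, so 2048 ≥ 1400.
Inductive step: assume the claim holds for r = j, so 2·4^j ≥ 56j^2.
Then 2·4^(j + 1) = 4·(2·4^j) ≥ 4·(56j^2).
Also, for j ≥ 5 we have 4·(56j^2) ≥ 56(j+1)^2, since 4 ≥ (1 + 1/j)^2 for all j ≥ 5.
Combining, 2·4^(j + 1) ≥ 56(j+1)^2.
Hence, by induction on r, the claim holds for every r ≥ 5.
Hence the smallest such N is 5.

N = 5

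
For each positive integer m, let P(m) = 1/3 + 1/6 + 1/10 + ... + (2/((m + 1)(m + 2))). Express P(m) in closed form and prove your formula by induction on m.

P(m) = m/(m + 2)

We claim P(m) = m/(m + 2) for all m ≥ 1.
Base case (m = 1): P(1) = 1/3, and the closed form gives 1/3. They agree.
Suppose the result is true for m = p, so P(p) = p/(p + 2).
Then P(p+1) = P(p) + (2/((p + 2)(p + 3))) = (p/(p + 2)) + (2/((p + 2)(p + 3))).
Simplifying, P(p+1) = (p + 1)/(p + 3) = (p+1)/((p+1) + 2),
which is the closed form with m = p+1.
This completes the induction.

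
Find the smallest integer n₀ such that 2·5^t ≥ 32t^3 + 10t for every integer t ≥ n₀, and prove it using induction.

At t = 4: 1250 < 2088, so the inequality fails and n₀ ≥ 5. We prove 2·5^t ≥ 32t^3 + 10t for all t ≥ 5.
When t = 5: 2·5^t = 6250 and 32t^3 + 10t = 4050, so 6250 ≥ 4050.
Suppose the result is true for t = k, so 2·5^k ≥ 32k^3 + 10k.
Then 2·5^(k + 1) = 5·(2·5^k) ≥ 5·(32k^3 + 10k).
Also, for k ≥ 5 we have 5·(32k^3 + 10k) ≥ 32(k+1)^3 + 10(k+1), since 5·(32k^3 + 10k) − (32(k+1)^3 + 10(k+1)) = 128k^3 - 96k^2 - 56k - 42, which is nonnegative for all k ≥ 5.
Combining, 2·5^(k + 1) ≥ 32(k+1)^3 + 10(k+1).
Hence, by induction on t, the claim holds for every t ≥ 5.
Hence the smallest such n₀ is 5.

n₀ = 5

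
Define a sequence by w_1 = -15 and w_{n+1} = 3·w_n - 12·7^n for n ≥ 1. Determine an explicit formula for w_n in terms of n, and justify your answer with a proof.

w_n = 2·3^n - 3·7^n

Computing the first terms: w_1 = -15, w_2 = -129, w_3 = -975. This suggests w_n = 2·3^n - 3·7^n.
When n = 1: the formula gives -15 = -15 = w_1.
For the inductive step, assume it holds for an arbitrary m ≥ 1, so w_m = 2·3^m - 3·7^m.
Then w_{m+1} = 3·w_m - 12·7^m = 3·(2·3^m - 3·7^m) - 12·7^m = 2·3^(m + 1) - 3·7^(m + 1),
which is the claimed formula at n = m+1.
Hence, by induction on n, the claim holds for every n ≥ 1.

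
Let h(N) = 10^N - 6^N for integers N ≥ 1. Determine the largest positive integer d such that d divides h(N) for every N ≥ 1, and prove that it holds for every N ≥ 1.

d = 4

Computing the first values: h(1) = 4 and h(2) = 64; gcd(4, 64) = 4, so d ≤ 4.
We prove 4 | 10^N - 6^N for all N ≥ 1 by induction on N.
Base case (N = 1): h(1) = 4 = 4·(1), so 4 | h(1).
Suppose the result is true for N = r, i.e. 4 | h(r). Then
10^{r+1} − 6^{r+1} = 10·10^r − 6·6^r = 10·(10^r − 6^r) + (4)·6^r. The first term is divisible by 4 by the inductive hypothesis, and the second term (4)·6^r is divisible by 4 since 4 | 4. Hence 4 | h(r+1).
By the principle of mathematical induction, the result holds for all N ≥ 1.
Therefore the largest such d is 4.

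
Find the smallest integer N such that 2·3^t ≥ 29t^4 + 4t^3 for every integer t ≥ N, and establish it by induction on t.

At t = 11: 354294 < 429913, so the inequality fails and N ≥ 12. We prove 2·3^t ≥ 29t^4 + 4t^3 for all t ≥ 12.
For the base case t = 12: 2·3^t = 1062882 and 29t^4 + 4t^3 = 608256, so 1062882 ≥ 608256.
Inductive step: suppose the statement holds for some j ≥ 12, so 2·3^j ≥ 29j^4 + 4j^3.
Then 2·3^(j + 1) = 3·(2·3^j) ≥ 3·(29j^4 + 4j^3).
Also, for j ≥ 12 we have 3·(29j^4 + 4j^3) ≥ 29(j+1)^4 + 4(j+1)^3, since 3·(29j^4 + 4j^3) − (29(j+1)^4 + 4(j+1)^3) = 58j^4 - 108j^3 - 186j^2 - 128j - 33, which is nonnegative for all j ≥ 12.
Combining, 2·3^(j + 1) ≥ 29(j+1)^4 + 4(j+1)^3.
By the principle of mathematical induction, the result holds for all t ≥ 12.
Hence the smallest such N is 12.

N = 12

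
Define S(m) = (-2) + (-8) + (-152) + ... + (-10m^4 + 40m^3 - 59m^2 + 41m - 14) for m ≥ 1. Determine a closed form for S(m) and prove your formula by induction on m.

S(m) = -m(2m^4 - 5m^3 + 3m^2 - m + 3)

We claim S(m) = -m(2m^4 - 5m^3 + 3m^2 - m + 3) for all m ≥ 1.
Base step (m = 1): S(1) = -2, and the closed form gives -2. They agree.
Suppose the result is true for m = k, so S(k) = k(-2k^4 + 5k^3 - 3k^2 + k - 3).
Then S(k+1) = S(k) + (-10k^4 + k^2 + 3k - 2) = (k(-2k^4 + 5k^3 - 3k^2 + k - 3)) + (-10k^4 + k^2 + 3k - 2).
Simplifying, S(k+1) = -(k + 1)(2k^4 + 3k^3 - 2k + 2) = -(k+1)(2(k+1)^4 - 5(k+1)^3 + 3(k+1)^2 - (k+1) + 3),
which is the closed form with m = k+1.
By the principle of mathematical induction, the result holds for all m ≥ 1.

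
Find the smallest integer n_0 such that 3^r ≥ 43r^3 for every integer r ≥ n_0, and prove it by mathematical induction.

At r = 9: 19683 < 31347, so the inequality fails and n_0 ≥ 10. We prove 3^r ≥ 43r^3 for all r ≥ 10.
For the base case r = 10: 3^r = 59049 and 43r^3 = 43000, so 59049 ≥ 43000.
Inductive step: assume the claim holds for r = p, so 3^p ≥ 43p^3.
Then 3^(p + 1) = 3·(3^p) ≥ 3·(43p^3).
Also, for p ≥ 10 we have 3·(43p^3) ≥ 43(p+1)^3, since 3 ≥ (1 + 1/p)^3 for all p ≥ 10.
Combining, 3^(p + 1) ≥ 43(p+1)^3.
By the principle of mathematical induction, the result holds for all r ≥ 10.
Hence the smallest such n_0 is 10.

n_0 = 10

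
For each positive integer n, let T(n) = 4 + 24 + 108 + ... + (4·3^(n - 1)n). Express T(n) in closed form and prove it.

T(n) = 3^n(2n - 1) + 1

We claim T(n) = 3^n(2n - 1) + 1 for all n ≥ 1.
Base step (n = 1): T(1) = 4, and the closed form gives 4. They agree.
Inductive step: assume the claim holds for n = r, so T(r) = 3^r(2r - 1) + 1.
Then T(r+1) = T(r) + (4·3^r(r + 1)) = (3^r(2r - 1) + 1) + (4·3^r(r + 1)).
Simplifying, T(r+1) = 6·3^r·r + 3·3^r + 1 = 3^(r+1)(2(r+1) - 1) + 1,
which is the closed form with n = r+1.
This completes the induction.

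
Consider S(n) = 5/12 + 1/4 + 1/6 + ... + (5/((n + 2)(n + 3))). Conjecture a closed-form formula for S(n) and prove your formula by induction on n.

We claim S(n) = 5n/(3(n + 3)) for all n ≥ 1.
Base step (n = 1): S(1) = 5/12, and the closed form gives 5/12. They agree.
For the inductive step, assume it holds for an arbitrary m ≥ 1, so S(m) = 5m/(3(m + 3)).
Then S(m+1) = S(m) + (5/((m + 3)(m + 4))) = (5m/(3(m + 3))) + (5/((m + 3)(m + 4))).
Simplifying, S(m+1) = 5(m + 1)/(3(m + 4)) = 5(m+1)/(3((m+1) + 3)),
which is the closed form with n = m+1.
By induction, the statement is established for all n ≥ 1.

S(n) = 5n/(3(n + 3))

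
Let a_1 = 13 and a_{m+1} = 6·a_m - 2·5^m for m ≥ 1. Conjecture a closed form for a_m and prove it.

a_m = 2·5^m + 3·6^(m - 1)

Computing the first terms: a_1 = 13, a_2 = 68, a_3 = 358. This suggests a_m = 2·5^m + 3·6^(m - 1).
Base step (m = 1): the formula gives 13 = 13 = a_1.
For the inductive step, assume it holds for an arbitrary j ≥ 1, so a_j = 2·5^j + 3·6^(j - 1).
Then a_{j+1} = 6·a_j - 2·5^j = 6·(2·5^j + 3·6^(j - 1)) - 2·5^j = 2·5^(j + 1) + 3·6^j = 2·5^(j+1) + 3·6^((j+1) - 1),
which is the claimed formula at m = j+1.
By the principle of mathematical induction, the result holds for all m ≥ 1.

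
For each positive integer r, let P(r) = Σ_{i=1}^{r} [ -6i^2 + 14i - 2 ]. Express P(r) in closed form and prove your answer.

P(r) = -2r(r^2 - 2r - 2)

We claim P(r) = -2r(r^2 - 2r - 2) for all r ≥ 1.
Base case (r = 1): P(1) = 6, and the closed form gives 6. They agree.
Inductive step: suppose the statement holds for some i ≥ 1, so P(i) = 2i(-i^2 + 2i + 2).
Then P(i+1) = P(i) + (-6i^2 + 2i + 6) = (2i(-i^2 + 2i + 2)) + (-6i^2 + 2i + 6).
Simplifying, P(i+1) = -2(i + 1)(i^2 - 3) = -2(i+1)((i+1)^2 - 2(i+1) - 2),
which is the closed form with r = i+1.
By induction, the statement is established for all r ≥ 1.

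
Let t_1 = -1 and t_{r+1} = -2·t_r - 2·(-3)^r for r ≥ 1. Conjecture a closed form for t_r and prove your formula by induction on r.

t_r = 5(-2)^(r - 1) + 2(-3)^r

Computing the first terms: t_1 = -1, t_2 = 8, t_3 = -34. This suggests t_r = 5(-2)^(r - 1) + 2(-3)^r.
When r = 1: the formula gives -1 = -1 = t_1.
Inductive step: suppose the statement holds for some m ≥ 1, so t_m = 5(-2)^(m - 1) + 2(-3)^m.
Then t_{m+1} = -2·t_m - 2·(-3)^m = -2·(5(-2)^(m - 1) + 2(-3)^m) - 2·(-3)^m = 5(-2)^m + 2(-3)^(m + 1) = 5(-2)^((m+1) - 1) + 2(-3)^(m+1),
which is the claimed formula at r = m+1.
This completes the induction.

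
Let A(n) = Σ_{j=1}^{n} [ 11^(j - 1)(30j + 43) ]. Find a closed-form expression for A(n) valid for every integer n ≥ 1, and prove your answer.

We claim A(n) = 11^n(3n + 4) - 4 for all n ≥ 1.
For the base case n = 1: A(1) = 73, and the closed form gives 73. They agree.
Inductive step: assume the claim holds for n = j, so A(j) = 11^j(3j + 4) - 4.
Then A(j+1) = A(j) + (11^j(30j + 73)) = (11^j(3j + 4) - 4) + (11^j(30j + 73)).
Simplifying, A(j+1) = 33·11^j·j + 77·11^j - 4 = 11^(j+1)(3(j+1) + 4) - 4,
which is the closed form with n = j+1.
By induction, the statement is established for all n ≥ 1.

A(n) = 11^n(3n + 4) - 4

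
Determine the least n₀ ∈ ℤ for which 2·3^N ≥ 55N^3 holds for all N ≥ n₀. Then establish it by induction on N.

n₀ = 10

At N = 9: 39366 < 40095, so the inequality fails and n₀ ≥ 10. We prove 2·3^N ≥ 55N^3 for all N ≥ 10.
Base step (N = 10): 2·3^N = 118098 and 55N^3 = 55000, so 118098 ≥ 55000.
Inductive step: suppose the statement holds for some i ≥ 10, so 2·3^i ≥ 55i^3.
Then 2·3^(i + 1) = 3·(2·3^i) ≥ 3·(55i^3).
Also, for i ≥ 10 we have 3·(55i^3) ≥ 55(i+1)^3, since 3 ≥ (1 + 1/i)^3 for all i ≥ 10.
Combining, 2·3^(i + 1) ≥ 55(i+1)^3.
Hence, by induction on N, the claim holds for every N ≥ 10.
Hence the smallest such n₀ is 10.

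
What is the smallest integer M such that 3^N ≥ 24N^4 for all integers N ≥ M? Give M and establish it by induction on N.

At N = 11: 177147 < 351384, so the inequality fails and M ≥ 12. We prove 3^N ≥ 24N^4 for all N ≥ 12.
Base step (N = 12): 3^N = 531441 and 24N^4 = 497664, so 531441 ≥ 497664.
For the inductive step, assume it holds for an arbitrary r ≥ 12, so 3^r ≥ 24r^4.
Then 3^(r + 1) = 3·(3^r) ≥ 3·(24r^4).
Also, for r ≥ 12 we have 3·(24r^4) ≥ 24(r+1)^4, since 3 ≥ (1 + 1/r)^4 for all r ≥ 12.
Combining, 3^(r + 1) ≥ 24(r+1)^4.
By induction, the statement is established for all N ≥ 12.
Hence the smallest such M is 12.

M = 12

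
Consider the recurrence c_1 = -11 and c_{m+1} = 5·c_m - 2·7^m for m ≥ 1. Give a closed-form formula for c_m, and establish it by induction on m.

Computing the first terms: c_1 = -11, c_2 = -69, c_3 = -443. This suggests c_m = -4·5^(m - 1) - 7^m.
Base case (m = 1): the formula gives -11 = -11 = c_1.
Inductive step: suppose the statement holds for some k ≥ 1, so c_k = -4·5^(k - 1) - 7^k.
Then c_{k+1} = 5·c_k - 2·7^k = 5·(-4·5^(k - 1) - 7^k) - 2·7^k = -4·5^k - 7^(k + 1) = -4·5^((k+1) - 1) - 7^(k+1),
which is the claimed formula at m = k+1.
By induction, the statement is established for all m ≥ 1.

c_m = -4·5^(m - 1) - 7^m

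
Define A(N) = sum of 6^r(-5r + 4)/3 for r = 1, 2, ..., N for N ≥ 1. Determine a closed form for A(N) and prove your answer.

We claim A(N) = 2·6^N(-N + 1) - 2 for all N ≥ 1.
Base case (N = 1): A(1) = -2, and the closed form gives -2. They agree.
Inductive step: suppose the statement holds for some r ≥ 1, so A(r) = 2·6^r(-r + 1) - 2.
Then A(r+1) = A(r) + (6^r(-10r - 2)) = (2·6^r(-r + 1) - 2) + (6^r(-10r - 2)).
Simplifying, A(r+1) = -12·6^r·r - 2 = 2·6^(r+1)(-(r+1) + 1) - 2,
which is the closed form with N = r+1.
Hence, by induction on N, the claim holds for every N ≥ 1.

A(N) = 2·6^N(-N + 1) - 2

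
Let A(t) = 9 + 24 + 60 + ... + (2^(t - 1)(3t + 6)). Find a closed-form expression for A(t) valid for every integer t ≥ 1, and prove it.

A(t) = 3·2^t(t + 1) - 3

We claim A(t) = 3·2^t(t + 1) - 3 for all t ≥ 1.
When t = 1: A(1) = 9, and the closed form gives 9. They agree.
Inductive step: suppose the statement holds for some m ≥ 1, so A(m) = 3·2^m(m + 1) - 3.
Then A(m+1) = A(m) + (3·2^m(m + 3)) = (3·2^m(m + 1) - 3) + (3·2^m(m + 3)).
Simplifying, A(m+1) = 6·2^m·m + 12·2^m - 3 = 3·2^(m+1)((m+1) + 1) - 3,
which is the closed form with t = m+1.
By induction, the statement is established for all t ≥ 1.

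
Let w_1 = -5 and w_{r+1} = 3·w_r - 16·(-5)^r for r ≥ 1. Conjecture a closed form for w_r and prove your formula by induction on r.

Computing the first terms: w_1 = -5, w_2 = 65, w_3 = -205. This suggests w_r = 2(-5)^r + 5·3^(r - 1).
Base step (r = 1): the formula gives -5 = -5 = w_1.
For the inductive step, assume it holds for an arbitrary j ≥ 1, so w_j = 2(-5)^j + 5·3^(j - 1).
Then w_{j+1} = 3·w_j - 16·(-5)^j = 3·(2(-5)^j + 5·3^(j - 1)) - 16·(-5)^j = 2(-5)^(j + 1) + 5·3^j = 2(-5)^(j+1) + 5·3^((j+1) - 1),
which is the claimed formula at r = j+1.
By induction, the statement is established for all r ≥ 1.

w_r = 2(-5)^r + 5·3^(r - 1)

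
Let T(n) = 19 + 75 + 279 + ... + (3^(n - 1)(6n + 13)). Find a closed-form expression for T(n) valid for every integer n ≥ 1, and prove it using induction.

We claim T(n) = 3^n(3n + 5) - 5 for all n ≥ 1.
Base case (n = 1): T(1) = 19, and the closed form gives 19. They agree.
For the inductive step, assume it holds for an arbitrary j ≥ 1, so T(j) = 3^j(3j + 5) - 5.
Then T(j+1) = T(j) + (3^j(6j + 19)) = (3^j(3j + 5) - 5) + (3^j(6j + 19)).
Simplifying, T(j+1) = 9·3^j·j + 24·3^j - 5 = 3^(j+1)(3(j+1) + 5) - 5,
which is the closed form with n = j+1.
Hence, by induction on n, the claim holds for every n ≥ 1.

T(n) = 3^n(3n + 5) - 5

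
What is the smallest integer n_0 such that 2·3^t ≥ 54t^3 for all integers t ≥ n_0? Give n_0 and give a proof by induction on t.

At t = 8: 13122 < 27648, so the inequality fails and n_0 ≥ 9. We prove 2·3^t ≥ 54t^3 for all t ≥ 9.
Base case (t = 9): 2·3^t = 39366 and 54t^3 = 39366, so 39366 ≥ 39366.
Inductive step: suppose the statement holds for some m ≥ 9, so 2·3^m ≥ 54m^3.
Then 2·3^(m + 1) = 3·(2·3^m) ≥ 3·(54m^3).
Also, for m ≥ 9 we have 3·(54m^3) ≥ 54(m+1)^3, since 3 ≥ (1 + 1/m)^3 for all m ≥ 9.
Combining, 2·3^(m + 1) ≥ 54(m+1)^3.
This completes the induction.
Hence the smallest such n_0 is 9.

n_0 = 9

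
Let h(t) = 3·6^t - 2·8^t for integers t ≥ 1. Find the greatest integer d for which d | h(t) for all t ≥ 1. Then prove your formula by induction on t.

d = 2

Computing the first values: h(1) = 2 and h(2) = -20; gcd(2, -20) = 2, so d ≤ 2.
We prove 2 | 3·6^t - 2·8^t for all t ≥ 1 by induction on t.
Base case (t = 1): h(1) = 2 = 2·(1), so 2 | h(1).
Inductive step: suppose the statement holds for some p ≥ 1, i.e. 2 | h(p). Then
h(p+1) − 8·h(p) = (3·6^(p+1) - 2·8^(p+1)) − 8·(3·6^p - 2·8^p) = (3)·6^p·(6 − 8) = (-6)·6^p. Since 2 | h(p) by the inductive hypothesis, 2 | 8·h(p); and 2 | -6 since -6 = 2·-3. Therefore 2 | h(p+1).
Hence, by induction on t, the claim holds for every t ≥ 1.
Therefore the largest such d is 2.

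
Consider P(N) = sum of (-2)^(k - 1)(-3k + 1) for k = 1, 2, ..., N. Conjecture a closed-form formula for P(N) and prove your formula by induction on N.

P(N) = (-2)^N·N

We claim P(N) = (-2)^N·N for all N ≥ 1.
When N = 1: P(1) = -2, and the closed form gives -2. They agree.
Inductive step: assume the claim holds for N = k, so P(k) = (-2)^k·k.
Then P(k+1) = P(k) + ((-2)^k(-3k - 2)) = ((-2)^k·k) + ((-2)^k(-3k - 2)).
Simplifying, P(k+1) = (-2)^(k + 1)(k + 1) = (-2)^(k+1)·(k+1),
which is the closed form with N = k+1.
Hence, by induction on N, the claim holds for every N ≥ 1.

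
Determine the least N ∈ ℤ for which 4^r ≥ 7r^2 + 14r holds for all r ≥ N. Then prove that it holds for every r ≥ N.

At r = 3: 64 < 105, so the inequality fails and N ≥ 4. We prove 4^r ≥ 7r^2 + 14r for all r ≥ 4.
For the base case r = 4: 4^r = 256 and 7r^2 + 14r = 168, so 256 ≥ 168.
Inductive step: assume the claim holds for r = m, so 4^m ≥ 7m^2 + 14m.
Then 4^(m + 1) = 4·(4^m) ≥ 4·(7m^2 + 14m).
Also, for m ≥ 4 we have 4·(7m^2 + 14m) ≥ 7(m+1)^2 + 14(m+1), since 4·(7m^2 + 14m) − (7(m+1)^2 + 14(m+1)) = 21m^2 + 28m - 21, which is nonnegative for all m ≥ 4.
Combining, 4^(m + 1) ≥ 7(m+1)^2 + 14(m+1).
This completes the induction.
Hence the smallest such N is 4.

N = 4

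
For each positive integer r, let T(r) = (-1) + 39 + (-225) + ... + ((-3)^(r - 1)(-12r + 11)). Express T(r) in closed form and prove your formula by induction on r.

We claim T(r) = (-3)^r(3r - 2) + 2 for all r ≥ 1.
Base case (r = 1): T(1) = -1, and the closed form gives -1. They agree.
For the inductive step, assume it holds for an arbitrary m ≥ 1, so T(m) = (-3)^m(3m - 2) + 2.
Then T(m+1) = T(m) + ((-3)^m(-12m - 1)) = ((-3)^m(3m - 2) + 2) + ((-3)^m(-12m - 1)).
Simplifying, T(m+1) = (-3)^(m + 1) - (-3)^(m + 2)m + 2 = (-3)^(m+1)(3(m+1) - 2) + 2,
which is the closed form with r = m+1.
By induction, the statement is established for all r ≥ 1.

T(r) = (-3)^r(3r - 2) + 2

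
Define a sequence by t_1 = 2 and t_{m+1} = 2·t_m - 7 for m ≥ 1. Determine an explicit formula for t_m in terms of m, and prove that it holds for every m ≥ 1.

Computing the first terms: t_1 = 2, t_2 = -3, t_3 = -13. This suggests t_m = -5·2^(m - 1) + 7.
When m = 1: the formula gives 2 = 2 = t_1.
Suppose the result is true for m = j, so t_j = -5·2^(j - 1) + 7.
Then t_{j+1} = 2·t_j - 7 = 2·(-5·2^(j - 1) + 7) - 7 = -5·2^j + 7 = -5·2^((j+1) - 1) + 7,
which is the claimed formula at m = j+1.
This completes the induction.

t_m = -5·2^(m - 1) + 7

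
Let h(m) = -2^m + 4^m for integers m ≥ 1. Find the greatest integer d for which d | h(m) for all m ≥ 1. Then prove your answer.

Computing the first values: h(1) = 2 and h(2) = 12; gcd(2, 12) = 2, so d ≤ 2.
We prove 2 | -2^m + 4^m for all m ≥ 1 by induction on m.
For the base case m = 1: h(1) = 2 = 2·(1), so 2 | h(1).
For the inductive step, assume it holds for an arbitrary p ≥ 1, i.e. 2 | h(p). Then
4^{p+1} − 2^{p+1} = 4·4^p − 2·2^p = 4·(4^p − 2^p) + (2)·2^p. The first term is divisible by 2 by the inductive hypothesis, and the second term (2)·2^p is divisible by 2 since 2 | 2. Hence 2 | h(p+1).
By the principle of mathematical induction, the result holds for all m ≥ 1.
Therefore the largest such d is 2.

d = 2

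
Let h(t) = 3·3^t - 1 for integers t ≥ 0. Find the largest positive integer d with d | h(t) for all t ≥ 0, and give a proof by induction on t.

d = 2

Computing the first values: h(0) = 2 and h(1) = 8; gcd(2, 8) = 2, so d ≤ 2.
We prove 2 | 3·3^t - 1 for all t ≥ 0 by induction on t.
Base case (t = 0): h(0) = 2 = 2·(1), so 2 | h(0).
For the inductive step, assume it holds for an arbitrary m ≥ 0, i.e. 2 | h(m). Then
h(m+1) = 3·3^(m+1) - 1 = 3·(3·3^m - 1) + 2 = 3·h(m) + 2. The first term is divisible by 2 by the inductive hypothesis, and 2 is divisible by 2. Hence 2 | h(m+1).
This completes the induction.
Therefore the largest such d is 2.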